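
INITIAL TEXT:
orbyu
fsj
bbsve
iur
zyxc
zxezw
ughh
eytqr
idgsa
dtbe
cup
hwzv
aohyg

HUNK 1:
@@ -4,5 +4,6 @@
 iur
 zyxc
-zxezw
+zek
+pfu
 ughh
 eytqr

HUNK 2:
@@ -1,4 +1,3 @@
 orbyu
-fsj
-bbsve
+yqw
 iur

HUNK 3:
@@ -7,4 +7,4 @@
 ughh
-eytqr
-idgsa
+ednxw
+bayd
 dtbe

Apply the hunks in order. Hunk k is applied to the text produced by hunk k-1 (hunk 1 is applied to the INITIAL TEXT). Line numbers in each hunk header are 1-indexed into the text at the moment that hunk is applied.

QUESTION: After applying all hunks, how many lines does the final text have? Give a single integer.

Answer: 13

Derivation:
Hunk 1: at line 4 remove [zxezw] add [zek,pfu] -> 14 lines: orbyu fsj bbsve iur zyxc zek pfu ughh eytqr idgsa dtbe cup hwzv aohyg
Hunk 2: at line 1 remove [fsj,bbsve] add [yqw] -> 13 lines: orbyu yqw iur zyxc zek pfu ughh eytqr idgsa dtbe cup hwzv aohyg
Hunk 3: at line 7 remove [eytqr,idgsa] add [ednxw,bayd] -> 13 lines: orbyu yqw iur zyxc zek pfu ughh ednxw bayd dtbe cup hwzv aohyg
Final line count: 13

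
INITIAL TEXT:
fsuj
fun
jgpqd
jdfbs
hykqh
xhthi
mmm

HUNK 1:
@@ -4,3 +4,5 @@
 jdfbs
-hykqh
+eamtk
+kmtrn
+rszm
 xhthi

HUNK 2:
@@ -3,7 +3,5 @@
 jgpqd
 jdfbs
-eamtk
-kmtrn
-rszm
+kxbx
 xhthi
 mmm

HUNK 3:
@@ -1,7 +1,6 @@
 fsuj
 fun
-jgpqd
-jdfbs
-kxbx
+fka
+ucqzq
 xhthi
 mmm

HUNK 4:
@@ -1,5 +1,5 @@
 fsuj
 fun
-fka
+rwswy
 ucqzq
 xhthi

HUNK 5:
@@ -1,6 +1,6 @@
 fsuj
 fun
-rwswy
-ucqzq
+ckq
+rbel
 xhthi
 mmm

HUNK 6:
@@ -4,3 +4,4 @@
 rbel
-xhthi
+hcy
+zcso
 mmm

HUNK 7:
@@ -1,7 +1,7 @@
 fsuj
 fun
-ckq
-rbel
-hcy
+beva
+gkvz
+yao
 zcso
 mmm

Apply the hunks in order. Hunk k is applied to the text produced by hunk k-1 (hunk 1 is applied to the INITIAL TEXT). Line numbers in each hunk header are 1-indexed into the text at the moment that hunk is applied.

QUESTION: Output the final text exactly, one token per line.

Answer: fsuj
fun
beva
gkvz
yao
zcso
mmm

Derivation:
Hunk 1: at line 4 remove [hykqh] add [eamtk,kmtrn,rszm] -> 9 lines: fsuj fun jgpqd jdfbs eamtk kmtrn rszm xhthi mmm
Hunk 2: at line 3 remove [eamtk,kmtrn,rszm] add [kxbx] -> 7 lines: fsuj fun jgpqd jdfbs kxbx xhthi mmm
Hunk 3: at line 1 remove [jgpqd,jdfbs,kxbx] add [fka,ucqzq] -> 6 lines: fsuj fun fka ucqzq xhthi mmm
Hunk 4: at line 1 remove [fka] add [rwswy] -> 6 lines: fsuj fun rwswy ucqzq xhthi mmm
Hunk 5: at line 1 remove [rwswy,ucqzq] add [ckq,rbel] -> 6 lines: fsuj fun ckq rbel xhthi mmm
Hunk 6: at line 4 remove [xhthi] add [hcy,zcso] -> 7 lines: fsuj fun ckq rbel hcy zcso mmm
Hunk 7: at line 1 remove [ckq,rbel,hcy] add [beva,gkvz,yao] -> 7 lines: fsuj fun beva gkvz yao zcso mmm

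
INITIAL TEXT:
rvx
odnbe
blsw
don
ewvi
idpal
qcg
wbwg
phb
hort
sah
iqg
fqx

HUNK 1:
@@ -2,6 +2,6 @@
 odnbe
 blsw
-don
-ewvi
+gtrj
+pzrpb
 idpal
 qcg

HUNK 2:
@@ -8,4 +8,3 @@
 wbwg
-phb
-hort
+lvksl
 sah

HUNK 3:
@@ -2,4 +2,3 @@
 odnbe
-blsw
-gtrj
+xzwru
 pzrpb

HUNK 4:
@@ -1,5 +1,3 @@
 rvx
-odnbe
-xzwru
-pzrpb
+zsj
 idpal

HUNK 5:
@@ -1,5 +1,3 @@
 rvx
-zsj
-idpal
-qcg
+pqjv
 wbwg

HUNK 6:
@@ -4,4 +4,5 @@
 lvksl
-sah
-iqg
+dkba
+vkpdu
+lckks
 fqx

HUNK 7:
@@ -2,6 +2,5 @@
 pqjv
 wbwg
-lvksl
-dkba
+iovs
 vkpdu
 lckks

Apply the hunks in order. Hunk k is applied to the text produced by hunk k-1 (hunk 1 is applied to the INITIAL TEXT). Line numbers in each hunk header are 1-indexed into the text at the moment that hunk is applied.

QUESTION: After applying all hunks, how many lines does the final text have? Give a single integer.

Answer: 7

Derivation:
Hunk 1: at line 2 remove [don,ewvi] add [gtrj,pzrpb] -> 13 lines: rvx odnbe blsw gtrj pzrpb idpal qcg wbwg phb hort sah iqg fqx
Hunk 2: at line 8 remove [phb,hort] add [lvksl] -> 12 lines: rvx odnbe blsw gtrj pzrpb idpal qcg wbwg lvksl sah iqg fqx
Hunk 3: at line 2 remove [blsw,gtrj] add [xzwru] -> 11 lines: rvx odnbe xzwru pzrpb idpal qcg wbwg lvksl sah iqg fqx
Hunk 4: at line 1 remove [odnbe,xzwru,pzrpb] add [zsj] -> 9 lines: rvx zsj idpal qcg wbwg lvksl sah iqg fqx
Hunk 5: at line 1 remove [zsj,idpal,qcg] add [pqjv] -> 7 lines: rvx pqjv wbwg lvksl sah iqg fqx
Hunk 6: at line 4 remove [sah,iqg] add [dkba,vkpdu,lckks] -> 8 lines: rvx pqjv wbwg lvksl dkba vkpdu lckks fqx
Hunk 7: at line 2 remove [lvksl,dkba] add [iovs] -> 7 lines: rvx pqjv wbwg iovs vkpdu lckks fqx
Final line count: 7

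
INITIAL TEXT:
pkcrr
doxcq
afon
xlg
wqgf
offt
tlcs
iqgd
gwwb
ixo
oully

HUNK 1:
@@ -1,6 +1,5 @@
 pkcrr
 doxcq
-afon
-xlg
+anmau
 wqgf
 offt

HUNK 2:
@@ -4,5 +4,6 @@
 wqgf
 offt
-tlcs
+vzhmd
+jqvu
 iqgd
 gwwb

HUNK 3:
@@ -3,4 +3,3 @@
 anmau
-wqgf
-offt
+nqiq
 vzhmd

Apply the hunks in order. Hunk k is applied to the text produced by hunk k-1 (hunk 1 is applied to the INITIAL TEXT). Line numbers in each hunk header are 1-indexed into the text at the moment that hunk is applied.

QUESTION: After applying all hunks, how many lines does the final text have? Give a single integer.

Hunk 1: at line 1 remove [afon,xlg] add [anmau] -> 10 lines: pkcrr doxcq anmau wqgf offt tlcs iqgd gwwb ixo oully
Hunk 2: at line 4 remove [tlcs] add [vzhmd,jqvu] -> 11 lines: pkcrr doxcq anmau wqgf offt vzhmd jqvu iqgd gwwb ixo oully
Hunk 3: at line 3 remove [wqgf,offt] add [nqiq] -> 10 lines: pkcrr doxcq anmau nqiq vzhmd jqvu iqgd gwwb ixo oully
Final line count: 10

Answer: 10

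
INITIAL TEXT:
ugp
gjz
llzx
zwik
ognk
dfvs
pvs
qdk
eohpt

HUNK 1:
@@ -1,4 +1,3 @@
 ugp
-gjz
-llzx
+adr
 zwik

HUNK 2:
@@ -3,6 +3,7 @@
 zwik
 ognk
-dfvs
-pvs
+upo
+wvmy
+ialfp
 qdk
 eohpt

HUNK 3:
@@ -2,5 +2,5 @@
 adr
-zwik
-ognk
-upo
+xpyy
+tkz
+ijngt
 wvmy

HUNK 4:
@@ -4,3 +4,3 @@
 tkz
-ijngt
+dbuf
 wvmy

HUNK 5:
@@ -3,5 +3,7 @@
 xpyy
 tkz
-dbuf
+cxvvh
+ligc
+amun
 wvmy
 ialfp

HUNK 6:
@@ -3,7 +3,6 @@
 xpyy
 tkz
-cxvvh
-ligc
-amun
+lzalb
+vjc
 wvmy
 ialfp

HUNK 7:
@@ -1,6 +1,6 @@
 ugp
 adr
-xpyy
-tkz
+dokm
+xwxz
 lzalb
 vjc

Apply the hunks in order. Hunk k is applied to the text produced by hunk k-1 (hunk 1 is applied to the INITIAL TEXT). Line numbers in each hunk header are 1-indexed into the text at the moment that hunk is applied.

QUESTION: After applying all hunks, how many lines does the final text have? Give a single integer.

Hunk 1: at line 1 remove [gjz,llzx] add [adr] -> 8 lines: ugp adr zwik ognk dfvs pvs qdk eohpt
Hunk 2: at line 3 remove [dfvs,pvs] add [upo,wvmy,ialfp] -> 9 lines: ugp adr zwik ognk upo wvmy ialfp qdk eohpt
Hunk 3: at line 2 remove [zwik,ognk,upo] add [xpyy,tkz,ijngt] -> 9 lines: ugp adr xpyy tkz ijngt wvmy ialfp qdk eohpt
Hunk 4: at line 4 remove [ijngt] add [dbuf] -> 9 lines: ugp adr xpyy tkz dbuf wvmy ialfp qdk eohpt
Hunk 5: at line 3 remove [dbuf] add [cxvvh,ligc,amun] -> 11 lines: ugp adr xpyy tkz cxvvh ligc amun wvmy ialfp qdk eohpt
Hunk 6: at line 3 remove [cxvvh,ligc,amun] add [lzalb,vjc] -> 10 lines: ugp adr xpyy tkz lzalb vjc wvmy ialfp qdk eohpt
Hunk 7: at line 1 remove [xpyy,tkz] add [dokm,xwxz] -> 10 lines: ugp adr dokm xwxz lzalb vjc wvmy ialfp qdk eohpt
Final line count: 10

Answer: 10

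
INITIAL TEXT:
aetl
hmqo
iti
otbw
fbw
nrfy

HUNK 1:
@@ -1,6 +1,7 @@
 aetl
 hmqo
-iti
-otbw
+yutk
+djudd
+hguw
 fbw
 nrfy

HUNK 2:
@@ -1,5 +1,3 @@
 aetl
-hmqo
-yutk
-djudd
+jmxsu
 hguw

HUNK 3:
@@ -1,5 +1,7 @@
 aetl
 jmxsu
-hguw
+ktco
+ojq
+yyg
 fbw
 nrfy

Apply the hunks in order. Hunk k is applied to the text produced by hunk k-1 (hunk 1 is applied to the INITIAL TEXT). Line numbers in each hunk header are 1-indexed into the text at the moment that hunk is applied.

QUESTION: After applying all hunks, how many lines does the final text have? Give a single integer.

Answer: 7

Derivation:
Hunk 1: at line 1 remove [iti,otbw] add [yutk,djudd,hguw] -> 7 lines: aetl hmqo yutk djudd hguw fbw nrfy
Hunk 2: at line 1 remove [hmqo,yutk,djudd] add [jmxsu] -> 5 lines: aetl jmxsu hguw fbw nrfy
Hunk 3: at line 1 remove [hguw] add [ktco,ojq,yyg] -> 7 lines: aetl jmxsu ktco ojq yyg fbw nrfy
Final line count: 7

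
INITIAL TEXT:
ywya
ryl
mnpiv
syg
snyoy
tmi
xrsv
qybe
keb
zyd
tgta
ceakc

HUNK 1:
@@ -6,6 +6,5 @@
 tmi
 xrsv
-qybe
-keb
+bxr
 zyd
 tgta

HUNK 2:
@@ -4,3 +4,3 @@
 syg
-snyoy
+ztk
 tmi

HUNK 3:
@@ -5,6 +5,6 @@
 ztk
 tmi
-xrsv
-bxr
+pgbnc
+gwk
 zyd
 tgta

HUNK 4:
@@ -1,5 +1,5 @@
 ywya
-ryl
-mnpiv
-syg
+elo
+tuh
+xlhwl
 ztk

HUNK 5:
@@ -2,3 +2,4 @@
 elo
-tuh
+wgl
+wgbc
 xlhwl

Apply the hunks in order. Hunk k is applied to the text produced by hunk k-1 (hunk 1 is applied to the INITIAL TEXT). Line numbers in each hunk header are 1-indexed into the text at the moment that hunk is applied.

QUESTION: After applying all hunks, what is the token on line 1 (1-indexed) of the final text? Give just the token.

Hunk 1: at line 6 remove [qybe,keb] add [bxr] -> 11 lines: ywya ryl mnpiv syg snyoy tmi xrsv bxr zyd tgta ceakc
Hunk 2: at line 4 remove [snyoy] add [ztk] -> 11 lines: ywya ryl mnpiv syg ztk tmi xrsv bxr zyd tgta ceakc
Hunk 3: at line 5 remove [xrsv,bxr] add [pgbnc,gwk] -> 11 lines: ywya ryl mnpiv syg ztk tmi pgbnc gwk zyd tgta ceakc
Hunk 4: at line 1 remove [ryl,mnpiv,syg] add [elo,tuh,xlhwl] -> 11 lines: ywya elo tuh xlhwl ztk tmi pgbnc gwk zyd tgta ceakc
Hunk 5: at line 2 remove [tuh] add [wgl,wgbc] -> 12 lines: ywya elo wgl wgbc xlhwl ztk tmi pgbnc gwk zyd tgta ceakc
Final line 1: ywya

Answer: ywya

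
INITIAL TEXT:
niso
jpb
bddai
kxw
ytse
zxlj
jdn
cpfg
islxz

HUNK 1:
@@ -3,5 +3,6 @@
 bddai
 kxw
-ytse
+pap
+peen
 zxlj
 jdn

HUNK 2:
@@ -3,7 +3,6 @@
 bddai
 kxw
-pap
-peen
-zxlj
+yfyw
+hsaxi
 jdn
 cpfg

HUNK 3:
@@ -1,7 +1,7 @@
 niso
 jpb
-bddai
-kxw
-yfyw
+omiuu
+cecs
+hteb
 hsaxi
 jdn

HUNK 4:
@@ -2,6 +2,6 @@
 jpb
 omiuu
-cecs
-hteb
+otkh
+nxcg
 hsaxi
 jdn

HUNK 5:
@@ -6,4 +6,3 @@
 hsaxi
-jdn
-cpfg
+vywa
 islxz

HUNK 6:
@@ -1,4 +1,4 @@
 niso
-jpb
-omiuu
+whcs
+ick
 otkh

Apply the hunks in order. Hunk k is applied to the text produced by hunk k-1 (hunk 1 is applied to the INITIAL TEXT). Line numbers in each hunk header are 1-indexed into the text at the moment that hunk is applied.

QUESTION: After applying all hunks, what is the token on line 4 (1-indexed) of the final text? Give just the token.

Hunk 1: at line 3 remove [ytse] add [pap,peen] -> 10 lines: niso jpb bddai kxw pap peen zxlj jdn cpfg islxz
Hunk 2: at line 3 remove [pap,peen,zxlj] add [yfyw,hsaxi] -> 9 lines: niso jpb bddai kxw yfyw hsaxi jdn cpfg islxz
Hunk 3: at line 1 remove [bddai,kxw,yfyw] add [omiuu,cecs,hteb] -> 9 lines: niso jpb omiuu cecs hteb hsaxi jdn cpfg islxz
Hunk 4: at line 2 remove [cecs,hteb] add [otkh,nxcg] -> 9 lines: niso jpb omiuu otkh nxcg hsaxi jdn cpfg islxz
Hunk 5: at line 6 remove [jdn,cpfg] add [vywa] -> 8 lines: niso jpb omiuu otkh nxcg hsaxi vywa islxz
Hunk 6: at line 1 remove [jpb,omiuu] add [whcs,ick] -> 8 lines: niso whcs ick otkh nxcg hsaxi vywa islxz
Final line 4: otkh

Answer: otkh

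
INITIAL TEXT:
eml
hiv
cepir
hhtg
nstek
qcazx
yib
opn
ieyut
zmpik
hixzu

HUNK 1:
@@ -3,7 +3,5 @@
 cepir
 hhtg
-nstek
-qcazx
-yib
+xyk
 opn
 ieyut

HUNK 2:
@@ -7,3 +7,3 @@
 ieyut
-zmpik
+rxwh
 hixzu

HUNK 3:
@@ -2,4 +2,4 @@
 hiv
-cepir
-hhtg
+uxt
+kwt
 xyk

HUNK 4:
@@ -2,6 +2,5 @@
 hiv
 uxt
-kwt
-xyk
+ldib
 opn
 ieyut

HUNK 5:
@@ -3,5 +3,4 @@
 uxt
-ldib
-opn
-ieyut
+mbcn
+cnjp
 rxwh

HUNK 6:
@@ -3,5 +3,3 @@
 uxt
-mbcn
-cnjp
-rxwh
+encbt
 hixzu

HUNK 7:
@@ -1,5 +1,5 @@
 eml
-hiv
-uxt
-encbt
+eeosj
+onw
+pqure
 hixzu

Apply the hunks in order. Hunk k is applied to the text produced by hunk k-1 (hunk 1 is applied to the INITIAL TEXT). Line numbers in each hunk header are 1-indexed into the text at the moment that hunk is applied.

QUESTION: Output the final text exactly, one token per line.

Hunk 1: at line 3 remove [nstek,qcazx,yib] add [xyk] -> 9 lines: eml hiv cepir hhtg xyk opn ieyut zmpik hixzu
Hunk 2: at line 7 remove [zmpik] add [rxwh] -> 9 lines: eml hiv cepir hhtg xyk opn ieyut rxwh hixzu
Hunk 3: at line 2 remove [cepir,hhtg] add [uxt,kwt] -> 9 lines: eml hiv uxt kwt xyk opn ieyut rxwh hixzu
Hunk 4: at line 2 remove [kwt,xyk] add [ldib] -> 8 lines: eml hiv uxt ldib opn ieyut rxwh hixzu
Hunk 5: at line 3 remove [ldib,opn,ieyut] add [mbcn,cnjp] -> 7 lines: eml hiv uxt mbcn cnjp rxwh hixzu
Hunk 6: at line 3 remove [mbcn,cnjp,rxwh] add [encbt] -> 5 lines: eml hiv uxt encbt hixzu
Hunk 7: at line 1 remove [hiv,uxt,encbt] add [eeosj,onw,pqure] -> 5 lines: eml eeosj onw pqure hixzu

Answer: eml
eeosj
onw
pqure
hixzu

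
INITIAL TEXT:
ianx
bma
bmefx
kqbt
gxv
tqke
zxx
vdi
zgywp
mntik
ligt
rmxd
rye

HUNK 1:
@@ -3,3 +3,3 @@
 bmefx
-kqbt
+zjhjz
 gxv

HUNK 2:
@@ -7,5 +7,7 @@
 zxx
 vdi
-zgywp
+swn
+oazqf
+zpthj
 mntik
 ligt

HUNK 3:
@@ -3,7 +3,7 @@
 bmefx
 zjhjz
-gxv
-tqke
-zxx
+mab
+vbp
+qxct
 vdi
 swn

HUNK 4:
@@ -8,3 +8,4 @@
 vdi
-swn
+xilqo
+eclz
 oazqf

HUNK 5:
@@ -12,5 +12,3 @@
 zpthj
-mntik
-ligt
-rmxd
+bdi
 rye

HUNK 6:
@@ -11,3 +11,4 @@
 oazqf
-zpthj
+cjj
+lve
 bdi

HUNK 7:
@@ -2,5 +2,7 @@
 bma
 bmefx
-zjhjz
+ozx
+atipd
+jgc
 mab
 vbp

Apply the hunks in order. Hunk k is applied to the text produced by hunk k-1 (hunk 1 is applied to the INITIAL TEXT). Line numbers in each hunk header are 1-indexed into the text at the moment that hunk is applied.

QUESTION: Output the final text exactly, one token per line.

Answer: ianx
bma
bmefx
ozx
atipd
jgc
mab
vbp
qxct
vdi
xilqo
eclz
oazqf
cjj
lve
bdi
rye

Derivation:
Hunk 1: at line 3 remove [kqbt] add [zjhjz] -> 13 lines: ianx bma bmefx zjhjz gxv tqke zxx vdi zgywp mntik ligt rmxd rye
Hunk 2: at line 7 remove [zgywp] add [swn,oazqf,zpthj] -> 15 lines: ianx bma bmefx zjhjz gxv tqke zxx vdi swn oazqf zpthj mntik ligt rmxd rye
Hunk 3: at line 3 remove [gxv,tqke,zxx] add [mab,vbp,qxct] -> 15 lines: ianx bma bmefx zjhjz mab vbp qxct vdi swn oazqf zpthj mntik ligt rmxd rye
Hunk 4: at line 8 remove [swn] add [xilqo,eclz] -> 16 lines: ianx bma bmefx zjhjz mab vbp qxct vdi xilqo eclz oazqf zpthj mntik ligt rmxd rye
Hunk 5: at line 12 remove [mntik,ligt,rmxd] add [bdi] -> 14 lines: ianx bma bmefx zjhjz mab vbp qxct vdi xilqo eclz oazqf zpthj bdi rye
Hunk 6: at line 11 remove [zpthj] add [cjj,lve] -> 15 lines: ianx bma bmefx zjhjz mab vbp qxct vdi xilqo eclz oazqf cjj lve bdi rye
Hunk 7: at line 2 remove [zjhjz] add [ozx,atipd,jgc] -> 17 lines: ianx bma bmefx ozx atipd jgc mab vbp qxct vdi xilqo eclz oazqf cjj lve bdi rye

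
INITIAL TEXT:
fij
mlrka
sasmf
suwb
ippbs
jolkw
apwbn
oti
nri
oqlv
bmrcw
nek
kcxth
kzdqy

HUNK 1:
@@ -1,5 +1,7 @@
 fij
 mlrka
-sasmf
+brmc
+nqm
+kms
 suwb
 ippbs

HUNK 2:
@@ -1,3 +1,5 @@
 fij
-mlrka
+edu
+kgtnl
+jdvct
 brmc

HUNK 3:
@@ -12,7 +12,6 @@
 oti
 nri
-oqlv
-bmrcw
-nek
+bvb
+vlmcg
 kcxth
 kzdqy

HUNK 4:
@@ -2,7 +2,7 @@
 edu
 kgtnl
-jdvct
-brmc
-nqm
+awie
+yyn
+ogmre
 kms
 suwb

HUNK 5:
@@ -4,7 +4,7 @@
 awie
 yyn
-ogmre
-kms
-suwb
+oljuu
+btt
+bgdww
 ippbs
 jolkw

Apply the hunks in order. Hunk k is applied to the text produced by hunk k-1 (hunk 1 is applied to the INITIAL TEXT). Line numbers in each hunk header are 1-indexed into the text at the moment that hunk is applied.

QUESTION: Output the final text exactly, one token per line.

Answer: fij
edu
kgtnl
awie
yyn
oljuu
btt
bgdww
ippbs
jolkw
apwbn
oti
nri
bvb
vlmcg
kcxth
kzdqy

Derivation:
Hunk 1: at line 1 remove [sasmf] add [brmc,nqm,kms] -> 16 lines: fij mlrka brmc nqm kms suwb ippbs jolkw apwbn oti nri oqlv bmrcw nek kcxth kzdqy
Hunk 2: at line 1 remove [mlrka] add [edu,kgtnl,jdvct] -> 18 lines: fij edu kgtnl jdvct brmc nqm kms suwb ippbs jolkw apwbn oti nri oqlv bmrcw nek kcxth kzdqy
Hunk 3: at line 12 remove [oqlv,bmrcw,nek] add [bvb,vlmcg] -> 17 lines: fij edu kgtnl jdvct brmc nqm kms suwb ippbs jolkw apwbn oti nri bvb vlmcg kcxth kzdqy
Hunk 4: at line 2 remove [jdvct,brmc,nqm] add [awie,yyn,ogmre] -> 17 lines: fij edu kgtnl awie yyn ogmre kms suwb ippbs jolkw apwbn oti nri bvb vlmcg kcxth kzdqy
Hunk 5: at line 4 remove [ogmre,kms,suwb] add [oljuu,btt,bgdww] -> 17 lines: fij edu kgtnl awie yyn oljuu btt bgdww ippbs jolkw apwbn oti nri bvb vlmcg kcxth kzdqy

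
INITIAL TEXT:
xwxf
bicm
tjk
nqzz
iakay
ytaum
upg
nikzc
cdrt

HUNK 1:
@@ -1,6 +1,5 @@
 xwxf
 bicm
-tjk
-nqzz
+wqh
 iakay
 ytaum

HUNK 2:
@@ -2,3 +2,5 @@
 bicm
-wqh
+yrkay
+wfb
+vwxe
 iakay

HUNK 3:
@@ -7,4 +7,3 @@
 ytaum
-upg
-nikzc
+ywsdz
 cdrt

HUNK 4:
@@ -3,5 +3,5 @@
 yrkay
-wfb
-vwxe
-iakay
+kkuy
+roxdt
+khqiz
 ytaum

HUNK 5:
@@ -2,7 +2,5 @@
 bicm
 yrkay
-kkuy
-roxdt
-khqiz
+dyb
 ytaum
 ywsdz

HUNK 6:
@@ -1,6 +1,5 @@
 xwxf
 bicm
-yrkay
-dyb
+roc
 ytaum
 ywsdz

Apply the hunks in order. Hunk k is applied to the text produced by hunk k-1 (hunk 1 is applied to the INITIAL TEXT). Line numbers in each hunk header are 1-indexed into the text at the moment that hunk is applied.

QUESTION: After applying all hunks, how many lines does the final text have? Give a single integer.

Answer: 6

Derivation:
Hunk 1: at line 1 remove [tjk,nqzz] add [wqh] -> 8 lines: xwxf bicm wqh iakay ytaum upg nikzc cdrt
Hunk 2: at line 2 remove [wqh] add [yrkay,wfb,vwxe] -> 10 lines: xwxf bicm yrkay wfb vwxe iakay ytaum upg nikzc cdrt
Hunk 3: at line 7 remove [upg,nikzc] add [ywsdz] -> 9 lines: xwxf bicm yrkay wfb vwxe iakay ytaum ywsdz cdrt
Hunk 4: at line 3 remove [wfb,vwxe,iakay] add [kkuy,roxdt,khqiz] -> 9 lines: xwxf bicm yrkay kkuy roxdt khqiz ytaum ywsdz cdrt
Hunk 5: at line 2 remove [kkuy,roxdt,khqiz] add [dyb] -> 7 lines: xwxf bicm yrkay dyb ytaum ywsdz cdrt
Hunk 6: at line 1 remove [yrkay,dyb] add [roc] -> 6 lines: xwxf bicm roc ytaum ywsdz cdrt
Final line count: 6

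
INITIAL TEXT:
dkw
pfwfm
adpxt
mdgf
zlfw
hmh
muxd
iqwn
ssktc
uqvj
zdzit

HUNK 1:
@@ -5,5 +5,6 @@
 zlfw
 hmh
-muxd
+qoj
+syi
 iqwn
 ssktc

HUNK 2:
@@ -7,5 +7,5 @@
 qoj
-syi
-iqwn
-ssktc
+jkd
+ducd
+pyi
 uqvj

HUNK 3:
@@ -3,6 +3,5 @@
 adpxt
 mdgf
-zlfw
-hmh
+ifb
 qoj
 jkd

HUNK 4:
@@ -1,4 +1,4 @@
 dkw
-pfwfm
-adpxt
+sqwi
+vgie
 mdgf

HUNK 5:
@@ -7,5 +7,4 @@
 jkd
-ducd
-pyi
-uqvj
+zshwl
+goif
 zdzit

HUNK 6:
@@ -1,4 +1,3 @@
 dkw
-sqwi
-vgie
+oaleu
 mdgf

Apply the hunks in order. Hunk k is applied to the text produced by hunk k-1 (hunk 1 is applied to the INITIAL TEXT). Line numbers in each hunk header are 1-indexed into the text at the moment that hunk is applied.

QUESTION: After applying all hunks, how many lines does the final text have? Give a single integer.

Answer: 9

Derivation:
Hunk 1: at line 5 remove [muxd] add [qoj,syi] -> 12 lines: dkw pfwfm adpxt mdgf zlfw hmh qoj syi iqwn ssktc uqvj zdzit
Hunk 2: at line 7 remove [syi,iqwn,ssktc] add [jkd,ducd,pyi] -> 12 lines: dkw pfwfm adpxt mdgf zlfw hmh qoj jkd ducd pyi uqvj zdzit
Hunk 3: at line 3 remove [zlfw,hmh] add [ifb] -> 11 lines: dkw pfwfm adpxt mdgf ifb qoj jkd ducd pyi uqvj zdzit
Hunk 4: at line 1 remove [pfwfm,adpxt] add [sqwi,vgie] -> 11 lines: dkw sqwi vgie mdgf ifb qoj jkd ducd pyi uqvj zdzit
Hunk 5: at line 7 remove [ducd,pyi,uqvj] add [zshwl,goif] -> 10 lines: dkw sqwi vgie mdgf ifb qoj jkd zshwl goif zdzit
Hunk 6: at line 1 remove [sqwi,vgie] add [oaleu] -> 9 lines: dkw oaleu mdgf ifb qoj jkd zshwl goif zdzit
Final line count: 9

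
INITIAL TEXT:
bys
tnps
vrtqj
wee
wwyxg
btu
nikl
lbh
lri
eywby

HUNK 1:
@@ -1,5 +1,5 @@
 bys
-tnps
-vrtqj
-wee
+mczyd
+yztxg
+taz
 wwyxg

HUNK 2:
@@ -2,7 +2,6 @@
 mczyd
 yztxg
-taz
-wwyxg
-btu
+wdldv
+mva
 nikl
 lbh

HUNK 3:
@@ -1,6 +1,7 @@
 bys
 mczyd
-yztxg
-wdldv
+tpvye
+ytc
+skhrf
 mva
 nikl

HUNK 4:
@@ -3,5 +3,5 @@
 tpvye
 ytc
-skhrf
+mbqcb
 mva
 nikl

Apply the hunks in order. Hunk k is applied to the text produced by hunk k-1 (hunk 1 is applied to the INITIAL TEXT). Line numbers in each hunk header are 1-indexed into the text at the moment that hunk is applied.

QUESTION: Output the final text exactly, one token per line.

Hunk 1: at line 1 remove [tnps,vrtqj,wee] add [mczyd,yztxg,taz] -> 10 lines: bys mczyd yztxg taz wwyxg btu nikl lbh lri eywby
Hunk 2: at line 2 remove [taz,wwyxg,btu] add [wdldv,mva] -> 9 lines: bys mczyd yztxg wdldv mva nikl lbh lri eywby
Hunk 3: at line 1 remove [yztxg,wdldv] add [tpvye,ytc,skhrf] -> 10 lines: bys mczyd tpvye ytc skhrf mva nikl lbh lri eywby
Hunk 4: at line 3 remove [skhrf] add [mbqcb] -> 10 lines: bys mczyd tpvye ytc mbqcb mva nikl lbh lri eywby

Answer: bys
mczyd
tpvye
ytc
mbqcb
mva
nikl
lbh
lri
eywby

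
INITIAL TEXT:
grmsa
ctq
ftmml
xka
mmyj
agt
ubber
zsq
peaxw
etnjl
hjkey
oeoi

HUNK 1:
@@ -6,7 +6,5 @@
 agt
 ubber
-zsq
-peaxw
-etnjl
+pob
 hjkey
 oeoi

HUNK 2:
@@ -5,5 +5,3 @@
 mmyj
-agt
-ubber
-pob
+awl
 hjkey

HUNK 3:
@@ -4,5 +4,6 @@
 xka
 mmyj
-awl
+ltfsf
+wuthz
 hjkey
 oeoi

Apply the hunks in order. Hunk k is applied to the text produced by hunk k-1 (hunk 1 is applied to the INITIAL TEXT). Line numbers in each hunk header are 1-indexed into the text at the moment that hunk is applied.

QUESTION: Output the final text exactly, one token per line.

Answer: grmsa
ctq
ftmml
xka
mmyj
ltfsf
wuthz
hjkey
oeoi

Derivation:
Hunk 1: at line 6 remove [zsq,peaxw,etnjl] add [pob] -> 10 lines: grmsa ctq ftmml xka mmyj agt ubber pob hjkey oeoi
Hunk 2: at line 5 remove [agt,ubber,pob] add [awl] -> 8 lines: grmsa ctq ftmml xka mmyj awl hjkey oeoi
Hunk 3: at line 4 remove [awl] add [ltfsf,wuthz] -> 9 lines: grmsa ctq ftmml xka mmyj ltfsf wuthz hjkey oeoi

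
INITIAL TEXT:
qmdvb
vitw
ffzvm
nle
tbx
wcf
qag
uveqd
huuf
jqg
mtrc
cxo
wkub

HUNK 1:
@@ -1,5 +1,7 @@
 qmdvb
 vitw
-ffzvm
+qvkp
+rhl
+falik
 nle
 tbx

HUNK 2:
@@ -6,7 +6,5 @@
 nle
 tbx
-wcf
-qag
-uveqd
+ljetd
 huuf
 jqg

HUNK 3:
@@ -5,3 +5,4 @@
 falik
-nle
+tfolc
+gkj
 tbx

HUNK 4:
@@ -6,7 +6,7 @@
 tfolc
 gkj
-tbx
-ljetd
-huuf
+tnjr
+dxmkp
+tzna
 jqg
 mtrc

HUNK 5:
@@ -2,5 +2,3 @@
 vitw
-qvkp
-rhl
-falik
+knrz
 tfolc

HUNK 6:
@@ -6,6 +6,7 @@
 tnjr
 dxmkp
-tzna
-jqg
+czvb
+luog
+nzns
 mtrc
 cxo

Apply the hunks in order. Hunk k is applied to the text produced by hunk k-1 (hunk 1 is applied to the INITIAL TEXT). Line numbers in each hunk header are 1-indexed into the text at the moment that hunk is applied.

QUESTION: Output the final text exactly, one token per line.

Answer: qmdvb
vitw
knrz
tfolc
gkj
tnjr
dxmkp
czvb
luog
nzns
mtrc
cxo
wkub

Derivation:
Hunk 1: at line 1 remove [ffzvm] add [qvkp,rhl,falik] -> 15 lines: qmdvb vitw qvkp rhl falik nle tbx wcf qag uveqd huuf jqg mtrc cxo wkub
Hunk 2: at line 6 remove [wcf,qag,uveqd] add [ljetd] -> 13 lines: qmdvb vitw qvkp rhl falik nle tbx ljetd huuf jqg mtrc cxo wkub
Hunk 3: at line 5 remove [nle] add [tfolc,gkj] -> 14 lines: qmdvb vitw qvkp rhl falik tfolc gkj tbx ljetd huuf jqg mtrc cxo wkub
Hunk 4: at line 6 remove [tbx,ljetd,huuf] add [tnjr,dxmkp,tzna] -> 14 lines: qmdvb vitw qvkp rhl falik tfolc gkj tnjr dxmkp tzna jqg mtrc cxo wkub
Hunk 5: at line 2 remove [qvkp,rhl,falik] add [knrz] -> 12 lines: qmdvb vitw knrz tfolc gkj tnjr dxmkp tzna jqg mtrc cxo wkub
Hunk 6: at line 6 remove [tzna,jqg] add [czvb,luog,nzns] -> 13 lines: qmdvb vitw knrz tfolc gkj tnjr dxmkp czvb luog nzns mtrc cxo wkub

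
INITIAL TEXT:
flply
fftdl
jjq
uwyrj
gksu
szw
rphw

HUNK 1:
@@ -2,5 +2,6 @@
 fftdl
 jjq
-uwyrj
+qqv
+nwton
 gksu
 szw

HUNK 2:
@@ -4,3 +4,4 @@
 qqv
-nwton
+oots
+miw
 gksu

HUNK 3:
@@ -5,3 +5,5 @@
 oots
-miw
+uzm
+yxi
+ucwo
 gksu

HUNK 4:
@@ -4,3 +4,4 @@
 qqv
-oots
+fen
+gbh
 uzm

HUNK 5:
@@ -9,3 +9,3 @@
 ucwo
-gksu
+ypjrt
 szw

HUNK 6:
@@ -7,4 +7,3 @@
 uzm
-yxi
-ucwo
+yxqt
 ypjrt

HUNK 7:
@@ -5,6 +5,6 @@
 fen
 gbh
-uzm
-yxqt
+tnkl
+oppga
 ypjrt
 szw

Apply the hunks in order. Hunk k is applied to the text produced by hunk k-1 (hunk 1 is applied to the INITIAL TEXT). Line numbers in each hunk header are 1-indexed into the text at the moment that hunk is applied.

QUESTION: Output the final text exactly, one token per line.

Answer: flply
fftdl
jjq
qqv
fen
gbh
tnkl
oppga
ypjrt
szw
rphw

Derivation:
Hunk 1: at line 2 remove [uwyrj] add [qqv,nwton] -> 8 lines: flply fftdl jjq qqv nwton gksu szw rphw
Hunk 2: at line 4 remove [nwton] add [oots,miw] -> 9 lines: flply fftdl jjq qqv oots miw gksu szw rphw
Hunk 3: at line 5 remove [miw] add [uzm,yxi,ucwo] -> 11 lines: flply fftdl jjq qqv oots uzm yxi ucwo gksu szw rphw
Hunk 4: at line 4 remove [oots] add [fen,gbh] -> 12 lines: flply fftdl jjq qqv fen gbh uzm yxi ucwo gksu szw rphw
Hunk 5: at line 9 remove [gksu] add [ypjrt] -> 12 lines: flply fftdl jjq qqv fen gbh uzm yxi ucwo ypjrt szw rphw
Hunk 6: at line 7 remove [yxi,ucwo] add [yxqt] -> 11 lines: flply fftdl jjq qqv fen gbh uzm yxqt ypjrt szw rphw
Hunk 7: at line 5 remove [uzm,yxqt] add [tnkl,oppga] -> 11 lines: flply fftdl jjq qqv fen gbh tnkl oppga ypjrt szw rphw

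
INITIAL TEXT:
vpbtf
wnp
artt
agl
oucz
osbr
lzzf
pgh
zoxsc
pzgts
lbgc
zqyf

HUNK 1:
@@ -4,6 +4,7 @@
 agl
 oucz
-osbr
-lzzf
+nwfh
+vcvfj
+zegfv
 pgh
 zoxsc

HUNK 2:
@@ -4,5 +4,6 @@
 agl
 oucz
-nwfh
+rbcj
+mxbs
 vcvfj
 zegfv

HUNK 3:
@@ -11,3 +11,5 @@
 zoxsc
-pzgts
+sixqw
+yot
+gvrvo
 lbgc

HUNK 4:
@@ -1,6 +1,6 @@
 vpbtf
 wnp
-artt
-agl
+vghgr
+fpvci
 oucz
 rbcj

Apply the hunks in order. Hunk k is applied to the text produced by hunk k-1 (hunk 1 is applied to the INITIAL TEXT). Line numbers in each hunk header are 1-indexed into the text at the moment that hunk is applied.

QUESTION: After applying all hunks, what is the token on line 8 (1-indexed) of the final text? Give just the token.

Hunk 1: at line 4 remove [osbr,lzzf] add [nwfh,vcvfj,zegfv] -> 13 lines: vpbtf wnp artt agl oucz nwfh vcvfj zegfv pgh zoxsc pzgts lbgc zqyf
Hunk 2: at line 4 remove [nwfh] add [rbcj,mxbs] -> 14 lines: vpbtf wnp artt agl oucz rbcj mxbs vcvfj zegfv pgh zoxsc pzgts lbgc zqyf
Hunk 3: at line 11 remove [pzgts] add [sixqw,yot,gvrvo] -> 16 lines: vpbtf wnp artt agl oucz rbcj mxbs vcvfj zegfv pgh zoxsc sixqw yot gvrvo lbgc zqyf
Hunk 4: at line 1 remove [artt,agl] add [vghgr,fpvci] -> 16 lines: vpbtf wnp vghgr fpvci oucz rbcj mxbs vcvfj zegfv pgh zoxsc sixqw yot gvrvo lbgc zqyf
Final line 8: vcvfj

Answer: vcvfj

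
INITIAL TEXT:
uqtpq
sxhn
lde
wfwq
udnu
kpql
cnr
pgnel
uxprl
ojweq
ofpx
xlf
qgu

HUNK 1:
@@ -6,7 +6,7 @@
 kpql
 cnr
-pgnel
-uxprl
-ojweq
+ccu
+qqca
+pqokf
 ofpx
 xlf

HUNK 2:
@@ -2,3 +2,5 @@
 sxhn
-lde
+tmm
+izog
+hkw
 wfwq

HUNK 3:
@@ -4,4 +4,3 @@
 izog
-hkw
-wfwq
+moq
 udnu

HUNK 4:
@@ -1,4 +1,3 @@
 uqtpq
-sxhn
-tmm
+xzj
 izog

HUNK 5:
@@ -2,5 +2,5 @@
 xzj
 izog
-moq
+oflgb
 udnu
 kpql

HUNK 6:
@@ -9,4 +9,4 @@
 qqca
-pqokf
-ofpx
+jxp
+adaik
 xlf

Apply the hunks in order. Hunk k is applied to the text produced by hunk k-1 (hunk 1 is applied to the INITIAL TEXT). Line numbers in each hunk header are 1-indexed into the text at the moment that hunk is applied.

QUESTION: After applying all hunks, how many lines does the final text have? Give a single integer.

Answer: 13

Derivation:
Hunk 1: at line 6 remove [pgnel,uxprl,ojweq] add [ccu,qqca,pqokf] -> 13 lines: uqtpq sxhn lde wfwq udnu kpql cnr ccu qqca pqokf ofpx xlf qgu
Hunk 2: at line 2 remove [lde] add [tmm,izog,hkw] -> 15 lines: uqtpq sxhn tmm izog hkw wfwq udnu kpql cnr ccu qqca pqokf ofpx xlf qgu
Hunk 3: at line 4 remove [hkw,wfwq] add [moq] -> 14 lines: uqtpq sxhn tmm izog moq udnu kpql cnr ccu qqca pqokf ofpx xlf qgu
Hunk 4: at line 1 remove [sxhn,tmm] add [xzj] -> 13 lines: uqtpq xzj izog moq udnu kpql cnr ccu qqca pqokf ofpx xlf qgu
Hunk 5: at line 2 remove [moq] add [oflgb] -> 13 lines: uqtpq xzj izog oflgb udnu kpql cnr ccu qqca pqokf ofpx xlf qgu
Hunk 6: at line 9 remove [pqokf,ofpx] add [jxp,adaik] -> 13 lines: uqtpq xzj izog oflgb udnu kpql cnr ccu qqca jxp adaik xlf qgu
Final line count: 13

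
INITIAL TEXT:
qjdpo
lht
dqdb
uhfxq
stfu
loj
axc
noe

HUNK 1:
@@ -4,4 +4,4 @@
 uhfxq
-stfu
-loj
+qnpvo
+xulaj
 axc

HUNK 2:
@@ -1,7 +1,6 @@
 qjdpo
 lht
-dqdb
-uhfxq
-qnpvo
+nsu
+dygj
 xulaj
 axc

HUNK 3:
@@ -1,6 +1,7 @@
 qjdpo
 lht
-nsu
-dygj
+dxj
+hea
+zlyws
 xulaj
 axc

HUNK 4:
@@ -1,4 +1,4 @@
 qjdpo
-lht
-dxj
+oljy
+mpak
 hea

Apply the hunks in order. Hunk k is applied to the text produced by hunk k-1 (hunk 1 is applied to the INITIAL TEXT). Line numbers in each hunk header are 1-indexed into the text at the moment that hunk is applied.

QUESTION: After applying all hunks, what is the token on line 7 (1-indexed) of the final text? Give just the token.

Answer: axc

Derivation:
Hunk 1: at line 4 remove [stfu,loj] add [qnpvo,xulaj] -> 8 lines: qjdpo lht dqdb uhfxq qnpvo xulaj axc noe
Hunk 2: at line 1 remove [dqdb,uhfxq,qnpvo] add [nsu,dygj] -> 7 lines: qjdpo lht nsu dygj xulaj axc noe
Hunk 3: at line 1 remove [nsu,dygj] add [dxj,hea,zlyws] -> 8 lines: qjdpo lht dxj hea zlyws xulaj axc noe
Hunk 4: at line 1 remove [lht,dxj] add [oljy,mpak] -> 8 lines: qjdpo oljy mpak hea zlyws xulaj axc noe
Final line 7: axc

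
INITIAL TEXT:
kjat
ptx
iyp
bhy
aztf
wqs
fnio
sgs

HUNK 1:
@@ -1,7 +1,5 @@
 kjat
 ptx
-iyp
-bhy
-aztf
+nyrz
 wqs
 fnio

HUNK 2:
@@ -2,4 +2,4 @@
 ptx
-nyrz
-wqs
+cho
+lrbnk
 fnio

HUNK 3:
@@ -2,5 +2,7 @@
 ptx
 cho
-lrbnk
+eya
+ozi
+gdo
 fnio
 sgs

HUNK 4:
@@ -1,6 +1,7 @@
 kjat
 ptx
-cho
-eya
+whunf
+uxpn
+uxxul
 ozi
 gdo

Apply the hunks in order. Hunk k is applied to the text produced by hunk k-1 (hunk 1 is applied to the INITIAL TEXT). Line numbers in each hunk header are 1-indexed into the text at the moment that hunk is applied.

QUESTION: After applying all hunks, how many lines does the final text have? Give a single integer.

Answer: 9

Derivation:
Hunk 1: at line 1 remove [iyp,bhy,aztf] add [nyrz] -> 6 lines: kjat ptx nyrz wqs fnio sgs
Hunk 2: at line 2 remove [nyrz,wqs] add [cho,lrbnk] -> 6 lines: kjat ptx cho lrbnk fnio sgs
Hunk 3: at line 2 remove [lrbnk] add [eya,ozi,gdo] -> 8 lines: kjat ptx cho eya ozi gdo fnio sgs
Hunk 4: at line 1 remove [cho,eya] add [whunf,uxpn,uxxul] -> 9 lines: kjat ptx whunf uxpn uxxul ozi gdo fnio sgs
Final line count: 9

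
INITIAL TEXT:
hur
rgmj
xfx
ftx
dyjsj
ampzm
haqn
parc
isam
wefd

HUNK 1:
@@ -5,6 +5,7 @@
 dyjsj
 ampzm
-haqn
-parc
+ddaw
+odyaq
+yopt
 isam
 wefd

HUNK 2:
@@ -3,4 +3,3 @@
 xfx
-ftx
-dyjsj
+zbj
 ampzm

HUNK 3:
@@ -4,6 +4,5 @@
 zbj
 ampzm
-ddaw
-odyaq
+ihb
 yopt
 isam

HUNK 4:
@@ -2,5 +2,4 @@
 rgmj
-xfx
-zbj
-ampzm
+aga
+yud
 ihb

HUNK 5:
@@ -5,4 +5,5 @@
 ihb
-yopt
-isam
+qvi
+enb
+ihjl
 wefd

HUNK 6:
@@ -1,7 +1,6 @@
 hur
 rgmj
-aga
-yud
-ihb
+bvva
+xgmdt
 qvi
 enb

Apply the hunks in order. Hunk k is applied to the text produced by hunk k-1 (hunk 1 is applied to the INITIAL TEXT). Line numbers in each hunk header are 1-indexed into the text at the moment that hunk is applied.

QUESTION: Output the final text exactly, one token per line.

Answer: hur
rgmj
bvva
xgmdt
qvi
enb
ihjl
wefd

Derivation:
Hunk 1: at line 5 remove [haqn,parc] add [ddaw,odyaq,yopt] -> 11 lines: hur rgmj xfx ftx dyjsj ampzm ddaw odyaq yopt isam wefd
Hunk 2: at line 3 remove [ftx,dyjsj] add [zbj] -> 10 lines: hur rgmj xfx zbj ampzm ddaw odyaq yopt isam wefd
Hunk 3: at line 4 remove [ddaw,odyaq] add [ihb] -> 9 lines: hur rgmj xfx zbj ampzm ihb yopt isam wefd
Hunk 4: at line 2 remove [xfx,zbj,ampzm] add [aga,yud] -> 8 lines: hur rgmj aga yud ihb yopt isam wefd
Hunk 5: at line 5 remove [yopt,isam] add [qvi,enb,ihjl] -> 9 lines: hur rgmj aga yud ihb qvi enb ihjl wefd
Hunk 6: at line 1 remove [aga,yud,ihb] add [bvva,xgmdt] -> 8 lines: hur rgmj bvva xgmdt qvi enb ihjl wefd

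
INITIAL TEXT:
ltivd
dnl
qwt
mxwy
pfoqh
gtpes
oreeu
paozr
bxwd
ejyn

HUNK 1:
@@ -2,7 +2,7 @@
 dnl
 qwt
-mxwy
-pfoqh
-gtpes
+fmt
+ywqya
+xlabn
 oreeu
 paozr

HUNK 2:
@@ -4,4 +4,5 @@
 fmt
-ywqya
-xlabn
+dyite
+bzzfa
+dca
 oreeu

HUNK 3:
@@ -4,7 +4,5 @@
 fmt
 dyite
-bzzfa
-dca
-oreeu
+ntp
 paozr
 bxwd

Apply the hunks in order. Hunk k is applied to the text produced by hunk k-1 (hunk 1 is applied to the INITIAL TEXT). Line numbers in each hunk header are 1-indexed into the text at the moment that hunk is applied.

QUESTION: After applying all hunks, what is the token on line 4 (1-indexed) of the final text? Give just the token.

Answer: fmt

Derivation:
Hunk 1: at line 2 remove [mxwy,pfoqh,gtpes] add [fmt,ywqya,xlabn] -> 10 lines: ltivd dnl qwt fmt ywqya xlabn oreeu paozr bxwd ejyn
Hunk 2: at line 4 remove [ywqya,xlabn] add [dyite,bzzfa,dca] -> 11 lines: ltivd dnl qwt fmt dyite bzzfa dca oreeu paozr bxwd ejyn
Hunk 3: at line 4 remove [bzzfa,dca,oreeu] add [ntp] -> 9 lines: ltivd dnl qwt fmt dyite ntp paozr bxwd ejyn
Final line 4: fmt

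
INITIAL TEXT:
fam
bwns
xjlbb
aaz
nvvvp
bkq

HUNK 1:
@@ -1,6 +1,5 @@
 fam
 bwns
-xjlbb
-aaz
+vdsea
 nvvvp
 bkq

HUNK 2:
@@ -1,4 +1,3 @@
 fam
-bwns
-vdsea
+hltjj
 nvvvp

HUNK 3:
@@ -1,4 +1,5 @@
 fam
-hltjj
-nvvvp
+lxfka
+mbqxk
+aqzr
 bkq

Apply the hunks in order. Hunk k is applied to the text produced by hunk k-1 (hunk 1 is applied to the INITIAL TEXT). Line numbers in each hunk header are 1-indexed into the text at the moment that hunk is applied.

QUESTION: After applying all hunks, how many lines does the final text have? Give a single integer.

Hunk 1: at line 1 remove [xjlbb,aaz] add [vdsea] -> 5 lines: fam bwns vdsea nvvvp bkq
Hunk 2: at line 1 remove [bwns,vdsea] add [hltjj] -> 4 lines: fam hltjj nvvvp bkq
Hunk 3: at line 1 remove [hltjj,nvvvp] add [lxfka,mbqxk,aqzr] -> 5 lines: fam lxfka mbqxk aqzr bkq
Final line count: 5

Answer: 5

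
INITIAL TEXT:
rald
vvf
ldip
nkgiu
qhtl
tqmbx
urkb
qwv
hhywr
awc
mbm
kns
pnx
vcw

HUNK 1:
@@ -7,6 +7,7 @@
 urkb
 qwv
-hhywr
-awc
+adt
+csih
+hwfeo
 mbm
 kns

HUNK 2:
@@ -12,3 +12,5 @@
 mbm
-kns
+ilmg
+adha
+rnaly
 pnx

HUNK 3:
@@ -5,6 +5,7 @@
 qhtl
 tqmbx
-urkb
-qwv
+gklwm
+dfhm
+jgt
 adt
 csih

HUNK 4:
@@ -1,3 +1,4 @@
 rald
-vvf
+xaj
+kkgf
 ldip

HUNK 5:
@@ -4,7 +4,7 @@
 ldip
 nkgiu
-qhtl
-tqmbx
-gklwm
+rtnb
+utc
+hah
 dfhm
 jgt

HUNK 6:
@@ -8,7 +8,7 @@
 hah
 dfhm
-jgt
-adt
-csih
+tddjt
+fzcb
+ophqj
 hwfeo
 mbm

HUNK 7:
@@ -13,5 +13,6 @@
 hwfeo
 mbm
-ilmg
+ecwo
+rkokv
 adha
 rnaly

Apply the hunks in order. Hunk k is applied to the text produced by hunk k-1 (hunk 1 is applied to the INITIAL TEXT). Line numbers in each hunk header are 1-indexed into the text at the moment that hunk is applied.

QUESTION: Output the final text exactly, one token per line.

Hunk 1: at line 7 remove [hhywr,awc] add [adt,csih,hwfeo] -> 15 lines: rald vvf ldip nkgiu qhtl tqmbx urkb qwv adt csih hwfeo mbm kns pnx vcw
Hunk 2: at line 12 remove [kns] add [ilmg,adha,rnaly] -> 17 lines: rald vvf ldip nkgiu qhtl tqmbx urkb qwv adt csih hwfeo mbm ilmg adha rnaly pnx vcw
Hunk 3: at line 5 remove [urkb,qwv] add [gklwm,dfhm,jgt] -> 18 lines: rald vvf ldip nkgiu qhtl tqmbx gklwm dfhm jgt adt csih hwfeo mbm ilmg adha rnaly pnx vcw
Hunk 4: at line 1 remove [vvf] add [xaj,kkgf] -> 19 lines: rald xaj kkgf ldip nkgiu qhtl tqmbx gklwm dfhm jgt adt csih hwfeo mbm ilmg adha rnaly pnx vcw
Hunk 5: at line 4 remove [qhtl,tqmbx,gklwm] add [rtnb,utc,hah] -> 19 lines: rald xaj kkgf ldip nkgiu rtnb utc hah dfhm jgt adt csih hwfeo mbm ilmg adha rnaly pnx vcw
Hunk 6: at line 8 remove [jgt,adt,csih] add [tddjt,fzcb,ophqj] -> 19 lines: rald xaj kkgf ldip nkgiu rtnb utc hah dfhm tddjt fzcb ophqj hwfeo mbm ilmg adha rnaly pnx vcw
Hunk 7: at line 13 remove [ilmg] add [ecwo,rkokv] -> 20 lines: rald xaj kkgf ldip nkgiu rtnb utc hah dfhm tddjt fzcb ophqj hwfeo mbm ecwo rkokv adha rnaly pnx vcw

Answer: rald
xaj
kkgf
ldip
nkgiu
rtnb
utc
hah
dfhm
tddjt
fzcb
ophqj
hwfeo
mbm
ecwo
rkokv
adha
rnaly
pnx
vcw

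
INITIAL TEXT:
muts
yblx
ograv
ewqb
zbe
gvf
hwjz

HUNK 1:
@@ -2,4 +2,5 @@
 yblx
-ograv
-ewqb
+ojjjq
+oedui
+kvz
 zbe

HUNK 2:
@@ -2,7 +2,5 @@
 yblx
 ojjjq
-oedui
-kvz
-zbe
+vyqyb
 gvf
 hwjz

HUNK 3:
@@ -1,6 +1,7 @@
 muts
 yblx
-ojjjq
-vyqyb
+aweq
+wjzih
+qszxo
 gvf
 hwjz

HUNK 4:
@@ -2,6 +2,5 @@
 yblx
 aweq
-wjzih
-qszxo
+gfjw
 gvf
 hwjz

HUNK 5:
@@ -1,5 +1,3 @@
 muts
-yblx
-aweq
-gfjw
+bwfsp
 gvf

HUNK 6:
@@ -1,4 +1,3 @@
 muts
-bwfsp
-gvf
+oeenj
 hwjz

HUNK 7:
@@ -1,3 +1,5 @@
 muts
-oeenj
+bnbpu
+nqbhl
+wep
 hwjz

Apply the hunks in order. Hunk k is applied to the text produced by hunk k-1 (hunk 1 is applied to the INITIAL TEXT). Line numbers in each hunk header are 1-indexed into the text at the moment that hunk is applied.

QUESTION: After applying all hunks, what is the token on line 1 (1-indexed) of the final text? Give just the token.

Answer: muts

Derivation:
Hunk 1: at line 2 remove [ograv,ewqb] add [ojjjq,oedui,kvz] -> 8 lines: muts yblx ojjjq oedui kvz zbe gvf hwjz
Hunk 2: at line 2 remove [oedui,kvz,zbe] add [vyqyb] -> 6 lines: muts yblx ojjjq vyqyb gvf hwjz
Hunk 3: at line 1 remove [ojjjq,vyqyb] add [aweq,wjzih,qszxo] -> 7 lines: muts yblx aweq wjzih qszxo gvf hwjz
Hunk 4: at line 2 remove [wjzih,qszxo] add [gfjw] -> 6 lines: muts yblx aweq gfjw gvf hwjz
Hunk 5: at line 1 remove [yblx,aweq,gfjw] add [bwfsp] -> 4 lines: muts bwfsp gvf hwjz
Hunk 6: at line 1 remove [bwfsp,gvf] add [oeenj] -> 3 lines: muts oeenj hwjz
Hunk 7: at line 1 remove [oeenj] add [bnbpu,nqbhl,wep] -> 5 lines: muts bnbpu nqbhl wep hwjz
Final line 1: muts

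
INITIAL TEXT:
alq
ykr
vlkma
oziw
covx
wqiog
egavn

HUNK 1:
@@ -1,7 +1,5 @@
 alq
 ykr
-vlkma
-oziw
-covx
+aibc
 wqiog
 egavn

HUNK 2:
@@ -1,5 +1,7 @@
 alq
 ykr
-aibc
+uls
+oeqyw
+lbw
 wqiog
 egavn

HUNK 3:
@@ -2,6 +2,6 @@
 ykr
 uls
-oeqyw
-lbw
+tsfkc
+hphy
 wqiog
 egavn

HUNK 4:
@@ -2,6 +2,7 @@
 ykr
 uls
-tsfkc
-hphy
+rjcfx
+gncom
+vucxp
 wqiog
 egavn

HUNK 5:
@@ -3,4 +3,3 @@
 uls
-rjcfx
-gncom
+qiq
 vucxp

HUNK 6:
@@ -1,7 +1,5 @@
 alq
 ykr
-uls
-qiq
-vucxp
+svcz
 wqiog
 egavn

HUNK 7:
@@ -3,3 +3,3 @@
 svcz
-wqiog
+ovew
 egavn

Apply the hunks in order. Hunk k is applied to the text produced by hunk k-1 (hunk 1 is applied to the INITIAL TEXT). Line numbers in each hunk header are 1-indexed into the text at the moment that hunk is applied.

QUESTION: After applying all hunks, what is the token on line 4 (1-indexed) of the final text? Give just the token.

Hunk 1: at line 1 remove [vlkma,oziw,covx] add [aibc] -> 5 lines: alq ykr aibc wqiog egavn
Hunk 2: at line 1 remove [aibc] add [uls,oeqyw,lbw] -> 7 lines: alq ykr uls oeqyw lbw wqiog egavn
Hunk 3: at line 2 remove [oeqyw,lbw] add [tsfkc,hphy] -> 7 lines: alq ykr uls tsfkc hphy wqiog egavn
Hunk 4: at line 2 remove [tsfkc,hphy] add [rjcfx,gncom,vucxp] -> 8 lines: alq ykr uls rjcfx gncom vucxp wqiog egavn
Hunk 5: at line 3 remove [rjcfx,gncom] add [qiq] -> 7 lines: alq ykr uls qiq vucxp wqiog egavn
Hunk 6: at line 1 remove [uls,qiq,vucxp] add [svcz] -> 5 lines: alq ykr svcz wqiog egavn
Hunk 7: at line 3 remove [wqiog] add [ovew] -> 5 lines: alq ykr svcz ovew egavn
Final line 4: ovew

Answer: ovew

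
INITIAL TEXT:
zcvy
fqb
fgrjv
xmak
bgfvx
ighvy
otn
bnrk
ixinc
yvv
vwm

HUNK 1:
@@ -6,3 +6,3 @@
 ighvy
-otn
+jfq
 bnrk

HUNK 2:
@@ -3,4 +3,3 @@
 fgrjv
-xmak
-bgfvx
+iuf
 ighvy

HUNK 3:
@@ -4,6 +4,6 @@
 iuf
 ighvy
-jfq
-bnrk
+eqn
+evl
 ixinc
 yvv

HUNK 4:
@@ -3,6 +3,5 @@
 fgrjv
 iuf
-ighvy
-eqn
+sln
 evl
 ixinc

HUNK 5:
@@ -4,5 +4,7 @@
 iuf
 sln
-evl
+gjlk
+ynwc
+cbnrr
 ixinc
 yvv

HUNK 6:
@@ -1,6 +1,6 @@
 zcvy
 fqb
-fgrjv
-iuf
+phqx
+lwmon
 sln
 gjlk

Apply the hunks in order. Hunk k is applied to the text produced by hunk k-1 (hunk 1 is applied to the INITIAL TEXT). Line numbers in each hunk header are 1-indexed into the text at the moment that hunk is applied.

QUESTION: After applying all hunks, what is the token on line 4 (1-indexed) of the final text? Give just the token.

Hunk 1: at line 6 remove [otn] add [jfq] -> 11 lines: zcvy fqb fgrjv xmak bgfvx ighvy jfq bnrk ixinc yvv vwm
Hunk 2: at line 3 remove [xmak,bgfvx] add [iuf] -> 10 lines: zcvy fqb fgrjv iuf ighvy jfq bnrk ixinc yvv vwm
Hunk 3: at line 4 remove [jfq,bnrk] add [eqn,evl] -> 10 lines: zcvy fqb fgrjv iuf ighvy eqn evl ixinc yvv vwm
Hunk 4: at line 3 remove [ighvy,eqn] add [sln] -> 9 lines: zcvy fqb fgrjv iuf sln evl ixinc yvv vwm
Hunk 5: at line 4 remove [evl] add [gjlk,ynwc,cbnrr] -> 11 lines: zcvy fqb fgrjv iuf sln gjlk ynwc cbnrr ixinc yvv vwm
Hunk 6: at line 1 remove [fgrjv,iuf] add [phqx,lwmon] -> 11 lines: zcvy fqb phqx lwmon sln gjlk ynwc cbnrr ixinc yvv vwm
Final line 4: lwmon

Answer: lwmon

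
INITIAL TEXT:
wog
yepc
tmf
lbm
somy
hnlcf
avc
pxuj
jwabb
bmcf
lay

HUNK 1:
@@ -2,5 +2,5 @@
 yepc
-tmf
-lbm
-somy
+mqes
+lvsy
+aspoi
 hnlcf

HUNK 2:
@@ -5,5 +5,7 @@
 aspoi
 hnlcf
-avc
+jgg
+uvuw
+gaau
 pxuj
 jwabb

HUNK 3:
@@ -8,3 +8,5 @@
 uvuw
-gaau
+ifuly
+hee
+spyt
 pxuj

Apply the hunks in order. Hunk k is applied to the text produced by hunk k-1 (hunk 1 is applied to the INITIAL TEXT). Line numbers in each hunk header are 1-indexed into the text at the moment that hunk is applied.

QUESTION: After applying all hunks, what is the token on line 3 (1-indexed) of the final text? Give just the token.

Hunk 1: at line 2 remove [tmf,lbm,somy] add [mqes,lvsy,aspoi] -> 11 lines: wog yepc mqes lvsy aspoi hnlcf avc pxuj jwabb bmcf lay
Hunk 2: at line 5 remove [avc] add [jgg,uvuw,gaau] -> 13 lines: wog yepc mqes lvsy aspoi hnlcf jgg uvuw gaau pxuj jwabb bmcf lay
Hunk 3: at line 8 remove [gaau] add [ifuly,hee,spyt] -> 15 lines: wog yepc mqes lvsy aspoi hnlcf jgg uvuw ifuly hee spyt pxuj jwabb bmcf lay
Final line 3: mqes

Answer: mqes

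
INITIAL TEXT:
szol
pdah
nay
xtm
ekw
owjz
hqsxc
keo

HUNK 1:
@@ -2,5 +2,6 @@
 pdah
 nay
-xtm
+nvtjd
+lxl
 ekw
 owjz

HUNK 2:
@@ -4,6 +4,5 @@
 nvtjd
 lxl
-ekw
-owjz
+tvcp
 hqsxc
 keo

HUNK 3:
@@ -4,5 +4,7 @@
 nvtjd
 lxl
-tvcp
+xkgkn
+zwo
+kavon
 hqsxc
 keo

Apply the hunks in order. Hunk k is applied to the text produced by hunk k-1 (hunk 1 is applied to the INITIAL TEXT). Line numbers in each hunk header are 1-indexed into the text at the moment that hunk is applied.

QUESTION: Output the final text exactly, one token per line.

Hunk 1: at line 2 remove [xtm] add [nvtjd,lxl] -> 9 lines: szol pdah nay nvtjd lxl ekw owjz hqsxc keo
Hunk 2: at line 4 remove [ekw,owjz] add [tvcp] -> 8 lines: szol pdah nay nvtjd lxl tvcp hqsxc keo
Hunk 3: at line 4 remove [tvcp] add [xkgkn,zwo,kavon] -> 10 lines: szol pdah nay nvtjd lxl xkgkn zwo kavon hqsxc keo

Answer: szol
pdah
nay
nvtjd
lxl
xkgkn
zwo
kavon
hqsxc
keo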